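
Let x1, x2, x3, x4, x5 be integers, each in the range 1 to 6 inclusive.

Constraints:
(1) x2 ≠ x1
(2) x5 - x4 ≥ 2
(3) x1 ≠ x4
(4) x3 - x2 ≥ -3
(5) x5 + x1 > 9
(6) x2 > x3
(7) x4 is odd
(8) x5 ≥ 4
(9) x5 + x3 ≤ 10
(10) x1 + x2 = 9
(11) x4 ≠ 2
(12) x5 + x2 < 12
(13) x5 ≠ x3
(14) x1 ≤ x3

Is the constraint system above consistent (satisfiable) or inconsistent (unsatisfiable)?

One satisfying assignment is x1 = 4, x2 = 5, x3 = 4, x4 = 1, x5 = 6.
For the less obvious constraints — constraint 2: x5 - x4 = 5; constraint 4: x3 - x2 = -1 — and the others hold by inspection.

Satisfiable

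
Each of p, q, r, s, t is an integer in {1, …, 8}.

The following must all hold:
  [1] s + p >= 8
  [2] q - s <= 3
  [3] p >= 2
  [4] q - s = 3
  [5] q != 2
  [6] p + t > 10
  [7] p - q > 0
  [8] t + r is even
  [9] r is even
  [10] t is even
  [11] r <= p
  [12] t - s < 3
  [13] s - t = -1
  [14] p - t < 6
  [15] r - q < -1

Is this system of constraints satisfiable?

Try p = 7, q = 6, r = 2, s = 3, t = 4.
Check constraint 1: s + p = 10; constraint 2: q - s = 3; constraint 4: q - s = 3. The remaining constraints are straightforward to verify.

Satisfiable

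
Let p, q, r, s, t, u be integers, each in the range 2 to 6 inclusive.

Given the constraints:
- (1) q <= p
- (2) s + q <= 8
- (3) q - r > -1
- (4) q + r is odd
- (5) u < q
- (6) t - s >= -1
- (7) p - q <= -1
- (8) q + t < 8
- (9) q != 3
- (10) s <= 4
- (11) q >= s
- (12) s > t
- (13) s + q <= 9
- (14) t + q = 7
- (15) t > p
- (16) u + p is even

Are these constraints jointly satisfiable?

Constraints 1, 11, 12, and 15 give q ≤ p, p < t, t < s, s ≤ q. Chaining: q ≤ p < t < s ≤ q, which forces q < q — impossible.

Unsatisfiable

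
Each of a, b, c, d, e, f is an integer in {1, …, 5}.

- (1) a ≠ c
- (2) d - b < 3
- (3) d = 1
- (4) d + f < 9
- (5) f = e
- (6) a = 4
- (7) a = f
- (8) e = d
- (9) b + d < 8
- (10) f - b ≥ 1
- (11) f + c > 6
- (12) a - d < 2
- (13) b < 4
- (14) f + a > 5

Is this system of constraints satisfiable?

Unsatisfiable

Constraint 6 fixes a = 4 and constraint 3 fixes d = 1. Constraints 5, 7, and 8 give a = f = e = d, so a = d. But 4 ≠ 1 — contradiction.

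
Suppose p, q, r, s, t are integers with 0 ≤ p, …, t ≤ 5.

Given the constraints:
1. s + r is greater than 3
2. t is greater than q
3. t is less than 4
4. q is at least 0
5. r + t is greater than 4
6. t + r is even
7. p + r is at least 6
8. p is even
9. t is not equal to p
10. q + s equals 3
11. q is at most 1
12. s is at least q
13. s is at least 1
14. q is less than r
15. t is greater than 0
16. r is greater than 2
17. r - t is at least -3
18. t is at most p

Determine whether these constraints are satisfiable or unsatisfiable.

Try p = 4, q = 1, r = 3, s = 2, t = 3.
Check constraint 1: s + r = 5; constraint 5: r + t = 6; constraint 7: p + r = 7. The remaining constraints are straightforward to verify.

Satisfiable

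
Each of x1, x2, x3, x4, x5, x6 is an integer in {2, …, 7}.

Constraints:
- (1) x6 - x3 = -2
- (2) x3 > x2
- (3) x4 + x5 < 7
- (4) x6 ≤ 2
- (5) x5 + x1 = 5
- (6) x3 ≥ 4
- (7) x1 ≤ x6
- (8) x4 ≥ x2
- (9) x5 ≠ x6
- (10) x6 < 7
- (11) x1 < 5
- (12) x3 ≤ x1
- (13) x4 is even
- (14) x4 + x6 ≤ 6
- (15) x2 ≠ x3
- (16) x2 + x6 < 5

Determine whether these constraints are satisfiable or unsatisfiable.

Unsatisfiable

From constraints 6 and 12: x1 ≥ x3 and x3 ≥ 4, so x1 ≥ 4. From constraints 4 and 7: x1 ≤ x6 and x6 ≤ 2, so x1 ≤ 2. But 2 < 4, so no value of x1 works.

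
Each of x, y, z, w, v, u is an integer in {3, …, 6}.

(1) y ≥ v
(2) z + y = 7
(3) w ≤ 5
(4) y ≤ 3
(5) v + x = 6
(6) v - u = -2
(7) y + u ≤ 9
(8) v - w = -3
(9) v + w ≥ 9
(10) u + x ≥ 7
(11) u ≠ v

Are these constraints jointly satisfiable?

Unsatisfiable

From constraints 1 and 4: v ≤ y ≤ 3. From constraint 3: w ≤ 5. Hence v + w ≤ 8. But constraint 9 requires v + w ≥ 9, and 9 > 8. Contradiction.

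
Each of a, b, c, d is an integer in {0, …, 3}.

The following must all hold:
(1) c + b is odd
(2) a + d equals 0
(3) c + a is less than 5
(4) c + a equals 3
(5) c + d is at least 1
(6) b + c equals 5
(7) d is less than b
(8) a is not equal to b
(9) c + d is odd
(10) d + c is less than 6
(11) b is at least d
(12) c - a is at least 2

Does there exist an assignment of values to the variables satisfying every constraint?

Satisfiable

One satisfying assignment is a = 0, b = 2, c = 3, d = 0.
For the less obvious constraints — constraint 2: a + d = 0; constraint 3: c + a = 3 — and the others hold by inspection.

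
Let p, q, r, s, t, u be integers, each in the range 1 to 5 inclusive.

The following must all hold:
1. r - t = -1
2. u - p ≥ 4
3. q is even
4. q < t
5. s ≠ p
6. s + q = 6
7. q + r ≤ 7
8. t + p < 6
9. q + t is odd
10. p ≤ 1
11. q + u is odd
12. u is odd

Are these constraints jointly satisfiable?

Satisfiable

Take p = 1, q = 2, r = 2, s = 4, t = 3, u = 5. Then constraint 1: r - t = -1; constraint 2: u - p = 4, and every other listed constraint is also met.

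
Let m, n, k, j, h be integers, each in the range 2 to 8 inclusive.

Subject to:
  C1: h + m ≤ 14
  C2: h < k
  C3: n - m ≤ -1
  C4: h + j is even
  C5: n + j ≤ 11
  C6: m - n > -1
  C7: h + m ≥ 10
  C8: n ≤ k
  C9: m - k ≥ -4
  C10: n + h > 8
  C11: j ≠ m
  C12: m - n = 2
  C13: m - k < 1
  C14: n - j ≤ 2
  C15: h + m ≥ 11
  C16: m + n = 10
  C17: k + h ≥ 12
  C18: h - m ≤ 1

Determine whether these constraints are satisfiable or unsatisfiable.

One satisfying assignment is m = 6, n = 4, k = 8, j = 5, h = 7.
For the less obvious constraints — constraint 1: h + m = 13; constraint 3: n - m = -2; constraint 5: n + j = 9 — and the others hold by inspection.

Satisfiable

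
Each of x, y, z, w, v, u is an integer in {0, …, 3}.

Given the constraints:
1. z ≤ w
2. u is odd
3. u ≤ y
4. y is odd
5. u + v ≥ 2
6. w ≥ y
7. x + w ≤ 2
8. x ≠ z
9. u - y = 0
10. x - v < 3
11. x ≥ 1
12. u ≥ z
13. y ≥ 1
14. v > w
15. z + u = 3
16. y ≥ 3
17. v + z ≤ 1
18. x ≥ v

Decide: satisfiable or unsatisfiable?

Unsatisfiable

From constraint 11: x ≥ 1. From constraints 6 and 16: w ≥ y ≥ 3. Hence x + w ≥ 4. But constraint 7 requires x + w ≤ 2, and 2 < 4. Contradiction.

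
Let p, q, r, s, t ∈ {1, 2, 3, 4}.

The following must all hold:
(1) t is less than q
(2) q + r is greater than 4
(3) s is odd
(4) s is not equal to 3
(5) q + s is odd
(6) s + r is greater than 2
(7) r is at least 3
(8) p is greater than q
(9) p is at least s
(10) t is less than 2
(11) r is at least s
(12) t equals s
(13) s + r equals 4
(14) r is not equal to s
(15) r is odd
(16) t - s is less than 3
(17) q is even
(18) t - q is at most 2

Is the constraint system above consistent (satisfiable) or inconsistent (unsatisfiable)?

Satisfiable

Take p = 3, q = 2, r = 3, s = 1, t = 1. Then constraint 2: q + r = 5; constraint 6: s + r = 4; constraint 13: s + r = 4, and every other listed constraint is also met.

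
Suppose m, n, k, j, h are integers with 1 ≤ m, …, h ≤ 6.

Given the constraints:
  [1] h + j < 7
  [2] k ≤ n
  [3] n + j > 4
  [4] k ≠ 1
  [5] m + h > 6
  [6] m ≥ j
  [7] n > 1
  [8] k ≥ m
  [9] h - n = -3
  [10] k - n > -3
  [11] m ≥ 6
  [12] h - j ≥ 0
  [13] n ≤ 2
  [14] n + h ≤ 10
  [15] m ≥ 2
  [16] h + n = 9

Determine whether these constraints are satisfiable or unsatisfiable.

Unsatisfiable

From constraints 8 and 11: k ≥ m and m ≥ 6, so k ≥ 6. From constraints 2 and 13: k ≤ n and n ≤ 2, so k ≤ 2. But 2 < 6, so no value of k works.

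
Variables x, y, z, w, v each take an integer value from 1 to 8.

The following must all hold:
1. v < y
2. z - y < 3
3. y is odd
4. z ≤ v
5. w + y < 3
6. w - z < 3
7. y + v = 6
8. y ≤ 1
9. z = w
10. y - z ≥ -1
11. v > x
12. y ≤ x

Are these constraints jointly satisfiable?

Constraints 1, 11, and 12 give y ≤ x, x < v, v < y. Chaining: y ≤ x < v < y, which forces y < y — impossible.

Unsatisfiable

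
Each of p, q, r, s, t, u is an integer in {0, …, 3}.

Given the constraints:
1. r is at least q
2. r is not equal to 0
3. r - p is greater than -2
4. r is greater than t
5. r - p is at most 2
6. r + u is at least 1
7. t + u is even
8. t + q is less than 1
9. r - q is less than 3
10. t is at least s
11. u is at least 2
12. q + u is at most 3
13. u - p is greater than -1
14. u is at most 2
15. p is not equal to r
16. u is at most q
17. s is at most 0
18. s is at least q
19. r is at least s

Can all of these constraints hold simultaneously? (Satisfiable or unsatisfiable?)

From constraints 11 and 16: q ≥ u and u ≥ 2, so q ≥ 2. From constraints 17 and 18: q ≤ s and s ≤ 0, so q ≤ 0. But 0 < 2, so no value of q works.

Unsatisfiable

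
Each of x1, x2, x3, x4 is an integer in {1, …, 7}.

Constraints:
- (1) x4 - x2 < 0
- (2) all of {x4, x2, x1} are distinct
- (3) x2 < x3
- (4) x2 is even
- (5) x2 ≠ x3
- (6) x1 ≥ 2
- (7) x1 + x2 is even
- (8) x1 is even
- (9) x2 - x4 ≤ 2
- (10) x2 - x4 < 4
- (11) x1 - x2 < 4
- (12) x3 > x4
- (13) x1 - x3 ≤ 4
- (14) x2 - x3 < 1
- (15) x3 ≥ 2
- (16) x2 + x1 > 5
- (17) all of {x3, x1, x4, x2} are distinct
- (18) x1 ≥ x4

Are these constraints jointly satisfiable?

Try x1 = 4, x2 = 2, x3 = 3, x4 = 1.
Check constraint 1: x4 - x2 = -1; constraint 9: x2 - x4 = 1; constraint 10: x2 - x4 = 1. The remaining constraints are straightforward to verify.

Satisfiable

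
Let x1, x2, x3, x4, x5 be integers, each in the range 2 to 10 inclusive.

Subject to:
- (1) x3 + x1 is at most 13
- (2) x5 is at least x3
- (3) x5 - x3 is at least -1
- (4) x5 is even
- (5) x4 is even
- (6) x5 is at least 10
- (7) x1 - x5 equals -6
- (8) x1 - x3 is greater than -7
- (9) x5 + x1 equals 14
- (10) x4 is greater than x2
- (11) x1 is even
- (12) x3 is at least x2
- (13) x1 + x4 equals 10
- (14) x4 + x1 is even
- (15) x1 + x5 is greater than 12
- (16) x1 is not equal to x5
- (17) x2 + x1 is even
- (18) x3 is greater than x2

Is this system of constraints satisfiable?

Satisfiable

Setting (x1, x2, x3, x4, x5) = (4, 4, 8, 6, 10) satisfies everything: constraint 1: x3 + x1 = 12; constraint 3: x5 - x3 = 2, and the others follow.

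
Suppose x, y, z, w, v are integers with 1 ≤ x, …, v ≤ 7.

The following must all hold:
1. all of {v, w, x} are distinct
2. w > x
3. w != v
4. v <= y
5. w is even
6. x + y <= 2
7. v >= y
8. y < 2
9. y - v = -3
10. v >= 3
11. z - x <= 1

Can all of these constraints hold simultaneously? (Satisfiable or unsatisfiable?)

From constraints 4 and 10: y ≥ v and v ≥ 3, so y ≥ 3. From constraint 8: y ≤ 1. But 1 < 3, so no value of y works.

Unsatisfiable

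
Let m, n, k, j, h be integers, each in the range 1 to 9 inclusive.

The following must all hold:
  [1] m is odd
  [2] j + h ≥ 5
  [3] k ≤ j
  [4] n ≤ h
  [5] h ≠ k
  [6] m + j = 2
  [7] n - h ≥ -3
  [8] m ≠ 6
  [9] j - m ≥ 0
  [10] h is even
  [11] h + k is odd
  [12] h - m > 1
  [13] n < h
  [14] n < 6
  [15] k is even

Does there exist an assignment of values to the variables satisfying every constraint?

Constraint 10 makes h even and constraint 15 makes k even, so h + k must be even. Constraint 11 says h + k is odd — contradiction.

Unsatisfiable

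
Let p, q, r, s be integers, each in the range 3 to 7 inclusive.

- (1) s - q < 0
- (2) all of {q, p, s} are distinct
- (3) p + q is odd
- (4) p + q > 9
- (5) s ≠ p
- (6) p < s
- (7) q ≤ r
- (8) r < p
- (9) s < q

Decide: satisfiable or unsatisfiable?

Constraints 6, 7, 8, and 9 give r < p, p < s, s < q, q ≤ r. Chaining: r < p < s < q ≤ r, which forces r < r — impossible.

Unsatisfiable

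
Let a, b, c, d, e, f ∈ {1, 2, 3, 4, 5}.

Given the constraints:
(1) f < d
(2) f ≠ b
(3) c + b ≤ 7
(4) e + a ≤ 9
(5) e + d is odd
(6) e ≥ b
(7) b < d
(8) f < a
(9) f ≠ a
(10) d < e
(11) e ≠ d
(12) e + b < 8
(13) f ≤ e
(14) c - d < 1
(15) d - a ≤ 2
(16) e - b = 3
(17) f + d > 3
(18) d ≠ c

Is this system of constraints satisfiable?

One satisfying assignment is a = 4, b = 2, c = 2, d = 4, e = 5, f = 1.
For the less obvious constraints — constraint 3: c + b = 4; constraint 4: e + a = 9 — and the others hold by inspection.

Satisfiable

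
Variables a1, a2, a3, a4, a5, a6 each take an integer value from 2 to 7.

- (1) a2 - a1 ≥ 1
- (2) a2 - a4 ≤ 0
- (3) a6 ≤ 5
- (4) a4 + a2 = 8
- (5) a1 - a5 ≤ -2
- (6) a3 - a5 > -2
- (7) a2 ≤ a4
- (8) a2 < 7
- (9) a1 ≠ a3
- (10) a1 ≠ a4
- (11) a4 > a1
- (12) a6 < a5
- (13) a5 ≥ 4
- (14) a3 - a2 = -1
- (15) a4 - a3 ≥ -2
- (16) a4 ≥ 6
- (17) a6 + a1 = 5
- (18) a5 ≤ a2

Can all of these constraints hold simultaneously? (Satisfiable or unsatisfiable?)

From constraint 16: a4 ≥ 6. From constraints 13 and 18: a2 ≥ a5 ≥ 4. Hence a4 + a2 ≥ 10. But constraint 4 requires a4 + a2 = 8, and 8 < 10. Contradiction.

Unsatisfiable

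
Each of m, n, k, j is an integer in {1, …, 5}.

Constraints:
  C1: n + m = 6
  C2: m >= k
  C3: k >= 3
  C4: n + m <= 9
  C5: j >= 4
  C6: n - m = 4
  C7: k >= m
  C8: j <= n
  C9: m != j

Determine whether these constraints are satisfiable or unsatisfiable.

Unsatisfiable

From constraints 5 and 8: n ≥ j ≥ 4. From constraints 2 and 3: m ≥ k ≥ 3. Hence n + m ≥ 7. But constraint 1 requires n + m = 6, and 6 < 7. Contradiction.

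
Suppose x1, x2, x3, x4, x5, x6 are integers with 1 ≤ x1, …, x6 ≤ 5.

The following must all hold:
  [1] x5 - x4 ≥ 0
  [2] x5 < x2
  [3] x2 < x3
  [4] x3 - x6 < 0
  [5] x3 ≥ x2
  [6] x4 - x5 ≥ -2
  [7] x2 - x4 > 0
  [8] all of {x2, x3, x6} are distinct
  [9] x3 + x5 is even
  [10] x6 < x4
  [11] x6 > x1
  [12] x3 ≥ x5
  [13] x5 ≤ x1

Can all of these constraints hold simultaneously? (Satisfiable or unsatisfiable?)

Unsatisfiable

Constraints 1, 2, 3, 4, and 10 give x4 ≤ x5, x5 < x2, x2 < x3, x3 < x6, x6 < x4. Chaining: x4 ≤ x5 < x2 < x3 < x6 < x4, which forces x4 < x4 — impossible.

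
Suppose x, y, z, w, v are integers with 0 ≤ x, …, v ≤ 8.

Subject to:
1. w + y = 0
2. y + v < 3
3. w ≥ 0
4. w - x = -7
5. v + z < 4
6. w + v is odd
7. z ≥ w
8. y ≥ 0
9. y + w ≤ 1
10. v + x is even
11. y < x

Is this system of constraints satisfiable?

Satisfiable

The assignment x = 7, y = 0, z = 1, w = 0, v = 1 works:
  constraint 1 holds since w + y = 0.
  constraint 2 holds since y + v = 1.
  constraint 4 holds since w - x = -7.
The rest check out directly.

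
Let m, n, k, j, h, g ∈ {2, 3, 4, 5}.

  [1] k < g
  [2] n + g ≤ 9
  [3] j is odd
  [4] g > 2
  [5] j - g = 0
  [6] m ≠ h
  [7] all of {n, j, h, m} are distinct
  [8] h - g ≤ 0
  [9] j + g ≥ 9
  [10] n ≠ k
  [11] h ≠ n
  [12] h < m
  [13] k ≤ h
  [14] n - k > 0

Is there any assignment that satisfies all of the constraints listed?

One satisfying assignment is m = 4, n = 3, k = 2, j = 5, h = 2, g = 5.
For the less obvious constraints — constraint 2: n + g = 8; constraint 5: j - g = 0; constraint 8: h - g = -3 — and the others hold by inspection.

Satisfiable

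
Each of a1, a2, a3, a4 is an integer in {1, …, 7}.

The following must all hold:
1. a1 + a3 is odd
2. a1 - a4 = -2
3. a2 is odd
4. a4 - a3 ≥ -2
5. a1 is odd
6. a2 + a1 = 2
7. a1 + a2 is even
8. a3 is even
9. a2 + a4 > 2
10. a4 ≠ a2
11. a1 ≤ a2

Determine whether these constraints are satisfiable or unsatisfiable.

Setting (a1, a2, a3, a4) = (1, 1, 2, 3) satisfies everything: constraint 2: a1 - a4 = -2; constraint 4: a4 - a3 = 1; constraint 6: a2 + a1 = 2, and the others follow.

Satisfiable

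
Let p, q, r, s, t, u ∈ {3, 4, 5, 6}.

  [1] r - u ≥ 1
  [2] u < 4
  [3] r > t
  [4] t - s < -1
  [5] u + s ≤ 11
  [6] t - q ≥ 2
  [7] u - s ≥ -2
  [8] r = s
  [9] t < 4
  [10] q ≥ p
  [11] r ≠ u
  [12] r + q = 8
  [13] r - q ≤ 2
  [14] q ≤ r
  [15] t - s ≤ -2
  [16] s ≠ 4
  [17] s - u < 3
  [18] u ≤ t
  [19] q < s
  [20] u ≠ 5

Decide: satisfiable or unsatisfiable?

Unsatisfiable

Constraints 1, 6, 7, 13, and 15 give u − s ≥ -2, s − t ≥ 2, t − q ≥ 2, q − r ≥ -2, r − u ≥ 1.
Adding all 5 inequalities: the left sides telescope to 0, and the right sides sum to (-2) + 2 + 2 + (-2) + 1 = 1. So 0 ≥ 1, which is false.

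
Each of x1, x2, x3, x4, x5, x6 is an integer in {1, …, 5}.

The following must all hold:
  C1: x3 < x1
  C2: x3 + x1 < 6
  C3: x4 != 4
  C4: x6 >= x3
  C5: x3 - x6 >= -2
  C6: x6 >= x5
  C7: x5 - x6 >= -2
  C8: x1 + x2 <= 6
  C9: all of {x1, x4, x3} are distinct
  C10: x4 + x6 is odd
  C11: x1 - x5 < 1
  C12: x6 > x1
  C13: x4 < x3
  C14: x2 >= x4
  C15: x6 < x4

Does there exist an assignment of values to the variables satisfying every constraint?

Unsatisfiable

Constraints 1, 12, 13, and 15 give x6 < x4, x4 < x3, x3 < x1, x1 < x6. Chaining: x6 < x4 < x3 < x1 < x6, which forces x6 < x6 — impossible.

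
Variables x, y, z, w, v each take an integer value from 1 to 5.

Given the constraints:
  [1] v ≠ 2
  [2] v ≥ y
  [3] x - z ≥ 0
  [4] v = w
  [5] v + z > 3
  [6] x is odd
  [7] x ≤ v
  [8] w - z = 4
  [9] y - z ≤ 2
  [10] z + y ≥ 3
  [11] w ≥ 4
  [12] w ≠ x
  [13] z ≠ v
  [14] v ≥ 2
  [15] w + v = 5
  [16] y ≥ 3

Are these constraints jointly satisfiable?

From constraint 11: w ≥ 4. From constraints 2 and 16: v ≥ y ≥ 3. Hence w + v ≥ 7. But constraint 15 requires w + v = 5, and 5 < 7. Contradiction.

Unsatisfiable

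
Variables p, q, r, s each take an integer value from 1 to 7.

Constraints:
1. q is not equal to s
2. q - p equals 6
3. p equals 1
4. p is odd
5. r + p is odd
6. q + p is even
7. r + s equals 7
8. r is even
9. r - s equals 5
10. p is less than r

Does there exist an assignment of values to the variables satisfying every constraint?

Satisfiable

Take p = 1, q = 7, r = 6, s = 1. Then constraint 2: q - p = 6; constraint 7: r + s = 7, and every other listed constraint is also met.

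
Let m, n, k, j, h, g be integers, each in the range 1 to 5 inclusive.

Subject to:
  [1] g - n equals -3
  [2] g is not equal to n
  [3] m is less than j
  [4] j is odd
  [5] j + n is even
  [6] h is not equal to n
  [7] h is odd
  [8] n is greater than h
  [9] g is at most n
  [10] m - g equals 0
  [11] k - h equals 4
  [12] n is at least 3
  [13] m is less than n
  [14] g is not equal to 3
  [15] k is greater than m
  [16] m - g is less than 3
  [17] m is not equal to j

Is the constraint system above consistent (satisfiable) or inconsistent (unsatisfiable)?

Try m = 2, n = 5, k = 5, j = 3, h = 1, g = 2.
Check constraint 1: g - n = -3; constraint 10: m - g = 0. The remaining constraints are straightforward to verify.

Satisfiable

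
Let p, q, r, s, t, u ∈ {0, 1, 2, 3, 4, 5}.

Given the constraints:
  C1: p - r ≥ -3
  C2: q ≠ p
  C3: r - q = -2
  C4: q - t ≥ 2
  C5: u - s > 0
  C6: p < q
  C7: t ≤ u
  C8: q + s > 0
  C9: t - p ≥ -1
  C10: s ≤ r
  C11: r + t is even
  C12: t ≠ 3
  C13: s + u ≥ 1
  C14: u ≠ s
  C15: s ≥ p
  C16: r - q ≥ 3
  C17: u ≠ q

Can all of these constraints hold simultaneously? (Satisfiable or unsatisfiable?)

Unsatisfiable

Constraints 1, 4, 9, and 16 give t − p ≥ -1, p − r ≥ -3, r − q ≥ 3, q − t ≥ 2.
Adding all 4 inequalities: the left sides telescope to 0, and the right sides sum to (-1) + (-3) + 3 + 2 = 1. So 0 ≥ 1, which is false.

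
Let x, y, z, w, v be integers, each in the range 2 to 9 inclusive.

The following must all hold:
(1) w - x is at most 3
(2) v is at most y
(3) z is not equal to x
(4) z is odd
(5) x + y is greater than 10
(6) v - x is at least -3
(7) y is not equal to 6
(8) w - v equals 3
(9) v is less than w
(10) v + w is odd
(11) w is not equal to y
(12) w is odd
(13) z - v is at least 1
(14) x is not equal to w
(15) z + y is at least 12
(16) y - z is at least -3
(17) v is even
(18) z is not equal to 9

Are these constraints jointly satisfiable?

The assignment x = 6, y = 5, z = 7, w = 7, v = 4 works:
  constraint 1 holds since w - x = 1.
  constraint 5 holds since x + y = 11.
The rest check out directly.

Satisfiable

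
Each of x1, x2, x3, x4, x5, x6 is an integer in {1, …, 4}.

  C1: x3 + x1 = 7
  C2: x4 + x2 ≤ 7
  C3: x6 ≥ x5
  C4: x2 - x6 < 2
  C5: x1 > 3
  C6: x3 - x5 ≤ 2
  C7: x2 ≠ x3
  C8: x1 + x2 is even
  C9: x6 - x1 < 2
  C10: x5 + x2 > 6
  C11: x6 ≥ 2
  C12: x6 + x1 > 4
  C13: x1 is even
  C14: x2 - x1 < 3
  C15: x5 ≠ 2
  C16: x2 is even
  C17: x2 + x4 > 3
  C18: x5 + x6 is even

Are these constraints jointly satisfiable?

Setting (x1, x2, x3, x4, x5, x6) = (4, 4, 3, 1, 3, 3) satisfies everything: constraint 1: x3 + x1 = 7; constraint 2: x4 + x2 = 5; constraint 4: x2 - x6 = 1, and the others follow.

Satisfiable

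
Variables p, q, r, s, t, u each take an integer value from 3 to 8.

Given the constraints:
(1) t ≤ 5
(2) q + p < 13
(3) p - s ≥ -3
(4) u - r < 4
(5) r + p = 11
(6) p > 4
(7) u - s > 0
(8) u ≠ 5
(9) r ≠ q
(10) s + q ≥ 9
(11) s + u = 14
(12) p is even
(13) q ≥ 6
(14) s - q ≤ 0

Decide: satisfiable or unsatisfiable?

One satisfying assignment is p = 6, q = 6, r = 5, s = 6, t = 4, u = 8.
For the less obvious constraints — constraint 2: q + p = 12; constraint 3: p - s = 0 — and the others hold by inspection.

Satisfiable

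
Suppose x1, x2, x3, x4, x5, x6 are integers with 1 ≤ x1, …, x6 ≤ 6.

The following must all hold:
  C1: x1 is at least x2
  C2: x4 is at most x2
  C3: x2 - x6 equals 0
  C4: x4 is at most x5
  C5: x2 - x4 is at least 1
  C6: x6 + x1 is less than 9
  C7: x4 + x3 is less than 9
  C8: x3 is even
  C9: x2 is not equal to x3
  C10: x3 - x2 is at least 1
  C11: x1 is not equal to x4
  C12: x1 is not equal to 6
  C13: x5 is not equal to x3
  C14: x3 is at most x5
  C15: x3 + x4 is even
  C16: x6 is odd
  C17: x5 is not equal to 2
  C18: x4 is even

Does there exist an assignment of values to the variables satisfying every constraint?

Take x1 = 3, x2 = 3, x3 = 4, x4 = 2, x5 = 5, x6 = 3. Then constraint 3: x2 - x6 = 0; constraint 5: x2 - x4 = 1; constraint 6: x6 + x1 = 6, and every other listed constraint is also met.

Satisfiable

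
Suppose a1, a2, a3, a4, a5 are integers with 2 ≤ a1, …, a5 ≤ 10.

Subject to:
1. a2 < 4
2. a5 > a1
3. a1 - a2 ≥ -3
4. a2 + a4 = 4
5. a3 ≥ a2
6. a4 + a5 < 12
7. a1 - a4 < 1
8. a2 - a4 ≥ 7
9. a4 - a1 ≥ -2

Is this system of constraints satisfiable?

Constraints 3, 8, and 9 give a2 − a4 ≥ 7, a4 − a1 ≥ -2, a1 − a2 ≥ -3.
Adding all 3 inequalities: the left sides telescope to 0, and the right sides sum to 7 + (-2) + (-3) = 2. So 0 ≥ 2, which is false.

Unsatisfiable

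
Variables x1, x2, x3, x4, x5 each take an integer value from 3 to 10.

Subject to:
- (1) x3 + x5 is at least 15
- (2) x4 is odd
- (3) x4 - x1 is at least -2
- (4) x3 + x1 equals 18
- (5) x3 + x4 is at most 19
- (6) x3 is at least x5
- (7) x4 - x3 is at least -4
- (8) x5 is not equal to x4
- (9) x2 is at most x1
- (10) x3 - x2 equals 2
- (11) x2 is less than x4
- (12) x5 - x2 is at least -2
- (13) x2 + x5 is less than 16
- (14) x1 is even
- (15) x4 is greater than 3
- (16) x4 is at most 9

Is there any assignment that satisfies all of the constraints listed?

Satisfiable

One satisfying assignment is x1 = 8, x2 = 8, x3 = 10, x4 = 9, x5 = 6.
For the less obvious constraints — constraint 1: x3 + x5 = 16; constraint 3: x4 - x1 = 1; constraint 4: x3 + x1 = 18 — and the others hold by inspection.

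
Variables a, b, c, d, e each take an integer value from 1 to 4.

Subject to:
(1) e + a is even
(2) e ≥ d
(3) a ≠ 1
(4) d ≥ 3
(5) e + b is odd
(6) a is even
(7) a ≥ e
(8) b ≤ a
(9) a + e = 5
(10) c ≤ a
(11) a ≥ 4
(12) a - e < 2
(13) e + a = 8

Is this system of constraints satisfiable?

Unsatisfiable

From constraint 11: a ≥ 4. From constraints 2 and 4: e ≥ d ≥ 3. Hence a + e ≥ 7. But constraint 9 requires a + e = 5, and 5 < 7. Contradiction.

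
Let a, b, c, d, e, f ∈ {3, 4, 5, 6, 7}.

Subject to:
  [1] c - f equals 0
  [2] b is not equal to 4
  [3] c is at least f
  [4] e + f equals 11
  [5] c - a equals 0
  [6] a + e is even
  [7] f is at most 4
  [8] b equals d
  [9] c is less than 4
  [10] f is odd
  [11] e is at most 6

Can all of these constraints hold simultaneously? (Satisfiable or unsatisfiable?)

Unsatisfiable

From constraint 11: e ≤ 6. From constraint 7: f ≤ 4. Hence e + f ≤ 10. But constraint 4 requires e + f = 11, and 11 > 10. Contradiction.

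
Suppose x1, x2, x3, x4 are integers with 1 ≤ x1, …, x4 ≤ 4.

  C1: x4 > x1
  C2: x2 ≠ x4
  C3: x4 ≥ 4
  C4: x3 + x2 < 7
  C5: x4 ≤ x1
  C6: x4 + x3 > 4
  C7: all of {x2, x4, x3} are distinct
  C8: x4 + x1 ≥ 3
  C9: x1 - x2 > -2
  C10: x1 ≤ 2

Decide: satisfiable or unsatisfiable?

Unsatisfiable

From constraint 3: x4 ≥ 4. From constraints 5 and 10: x4 ≤ x1 and x1 ≤ 2, so x4 ≤ 2. But 2 < 4, so no value of x4 works.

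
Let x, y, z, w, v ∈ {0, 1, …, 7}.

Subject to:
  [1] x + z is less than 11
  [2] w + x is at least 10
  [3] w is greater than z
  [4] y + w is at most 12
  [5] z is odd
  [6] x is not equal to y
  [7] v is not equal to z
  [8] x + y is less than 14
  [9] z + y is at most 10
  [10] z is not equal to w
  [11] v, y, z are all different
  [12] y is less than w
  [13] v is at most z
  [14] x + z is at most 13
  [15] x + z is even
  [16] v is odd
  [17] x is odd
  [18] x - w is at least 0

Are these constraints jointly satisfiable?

Setting (x, y, z, w, v) = (7, 4, 3, 6, 1) satisfies everything: constraint 1: x + z = 10; constraint 2: w + x = 13; constraint 4: y + w = 10, and the others follow.

Satisfiable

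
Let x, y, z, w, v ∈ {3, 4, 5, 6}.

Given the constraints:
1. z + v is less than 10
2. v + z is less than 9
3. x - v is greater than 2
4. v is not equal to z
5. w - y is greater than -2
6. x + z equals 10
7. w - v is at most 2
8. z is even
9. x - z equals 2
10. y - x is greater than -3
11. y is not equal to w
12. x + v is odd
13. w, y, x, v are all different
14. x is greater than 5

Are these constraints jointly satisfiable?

Satisfiable

Try x = 6, y = 4, z = 4, w = 5, v = 3.
Check constraint 1: z + v = 7; constraint 2: v + z = 7; constraint 3: x - v = 3. The remaining constraints are straightforward to verify.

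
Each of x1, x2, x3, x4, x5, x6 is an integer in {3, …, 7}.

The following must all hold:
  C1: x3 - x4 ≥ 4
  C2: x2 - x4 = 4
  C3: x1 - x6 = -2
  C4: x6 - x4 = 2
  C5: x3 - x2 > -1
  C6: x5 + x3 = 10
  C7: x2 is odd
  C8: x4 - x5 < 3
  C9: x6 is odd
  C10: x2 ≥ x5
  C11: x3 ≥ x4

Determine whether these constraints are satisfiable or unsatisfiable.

One satisfying assignment is x1 = 3, x2 = 7, x3 = 7, x4 = 3, x5 = 3, x6 = 5.
For the less obvious constraints — constraint 1: x3 - x4 = 4; constraint 2: x2 - x4 = 4 — and the others hold by inspection.

Satisfiable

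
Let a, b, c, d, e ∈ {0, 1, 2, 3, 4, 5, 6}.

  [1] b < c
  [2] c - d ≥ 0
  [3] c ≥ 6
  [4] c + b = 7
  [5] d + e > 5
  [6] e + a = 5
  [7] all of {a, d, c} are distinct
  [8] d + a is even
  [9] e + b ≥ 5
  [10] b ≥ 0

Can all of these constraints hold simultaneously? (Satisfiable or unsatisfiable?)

Satisfiable

One satisfying assignment is a = 1, b = 1, c = 6, d = 3, e = 4.
For the less obvious constraints — constraint 2: c - d = 3; constraint 4: c + b = 7 — and the others hold by inspection.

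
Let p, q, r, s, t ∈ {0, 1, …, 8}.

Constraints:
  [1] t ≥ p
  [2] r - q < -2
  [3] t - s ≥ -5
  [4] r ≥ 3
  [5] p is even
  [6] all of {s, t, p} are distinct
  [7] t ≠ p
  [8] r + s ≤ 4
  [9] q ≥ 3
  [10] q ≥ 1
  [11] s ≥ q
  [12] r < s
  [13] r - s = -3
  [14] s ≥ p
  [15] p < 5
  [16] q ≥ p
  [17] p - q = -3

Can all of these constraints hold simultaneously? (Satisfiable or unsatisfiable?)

Unsatisfiable

From constraint 4: r ≥ 3. From constraints 9 and 11: s ≥ q ≥ 3. Hence r + s ≥ 6. But constraint 8 requires r + s ≤ 4, and 4 < 6. Contradiction.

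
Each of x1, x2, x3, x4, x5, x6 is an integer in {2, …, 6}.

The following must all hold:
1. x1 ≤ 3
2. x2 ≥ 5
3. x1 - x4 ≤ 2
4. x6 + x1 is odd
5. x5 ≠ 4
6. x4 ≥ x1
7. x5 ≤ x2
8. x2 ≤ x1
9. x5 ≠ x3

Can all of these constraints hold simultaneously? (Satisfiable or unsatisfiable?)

Unsatisfiable

From constraints 2 and 8: x1 ≥ x2 and x2 ≥ 5, so x1 ≥ 5. From constraint 1: x1 ≤ 3. But 3 < 5, so no value of x1 works.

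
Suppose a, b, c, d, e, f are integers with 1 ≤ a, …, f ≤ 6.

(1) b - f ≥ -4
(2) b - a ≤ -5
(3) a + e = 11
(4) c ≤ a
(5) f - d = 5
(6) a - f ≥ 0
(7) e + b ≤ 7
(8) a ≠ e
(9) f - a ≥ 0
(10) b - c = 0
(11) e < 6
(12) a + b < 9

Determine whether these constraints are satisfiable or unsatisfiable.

Constraints 1, 2, and 9 give b − f ≥ -4, f − a ≥ 0, a − b ≥ 5.
Adding all 3 inequalities: the left sides telescope to 0, and the right sides sum to (-4) + 0 + 5 = 1. So 0 ≥ 1, which is false.

Unsatisfiable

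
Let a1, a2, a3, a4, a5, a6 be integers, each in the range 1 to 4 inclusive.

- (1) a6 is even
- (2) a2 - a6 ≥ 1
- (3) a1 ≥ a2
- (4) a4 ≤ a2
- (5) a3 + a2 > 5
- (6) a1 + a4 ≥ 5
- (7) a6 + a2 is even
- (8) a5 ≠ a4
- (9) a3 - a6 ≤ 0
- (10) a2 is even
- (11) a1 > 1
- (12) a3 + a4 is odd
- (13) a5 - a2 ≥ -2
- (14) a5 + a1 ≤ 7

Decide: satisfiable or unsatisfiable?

The assignment a1 = 4, a2 = 4, a3 = 2, a4 = 1, a5 = 3, a6 = 2 works:
  constraint 2 holds since a2 - a6 = 2.
  constraint 5 holds since a3 + a2 = 6.
The rest check out directly.

Satisfiable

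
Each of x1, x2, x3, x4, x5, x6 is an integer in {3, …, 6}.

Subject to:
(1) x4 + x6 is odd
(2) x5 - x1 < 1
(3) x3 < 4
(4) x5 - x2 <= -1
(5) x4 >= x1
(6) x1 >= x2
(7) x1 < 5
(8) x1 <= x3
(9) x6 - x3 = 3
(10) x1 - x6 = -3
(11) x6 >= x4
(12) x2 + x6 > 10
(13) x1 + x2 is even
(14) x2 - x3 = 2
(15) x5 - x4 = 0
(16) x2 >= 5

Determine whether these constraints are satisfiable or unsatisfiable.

From constraints 6 and 16: x1 ≥ x2 and x2 ≥ 5, so x1 ≥ 5. From constraint 7: x1 ≤ 4. But 4 < 5, so no value of x1 works.

Unsatisfiable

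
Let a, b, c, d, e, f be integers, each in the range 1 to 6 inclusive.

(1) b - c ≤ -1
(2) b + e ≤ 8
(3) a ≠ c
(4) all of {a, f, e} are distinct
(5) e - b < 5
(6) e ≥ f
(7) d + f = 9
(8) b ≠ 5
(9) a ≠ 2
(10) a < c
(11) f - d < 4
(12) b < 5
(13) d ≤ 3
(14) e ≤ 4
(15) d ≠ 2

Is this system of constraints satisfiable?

From constraint 13: d ≤ 3. From constraints 6 and 14: f ≤ e ≤ 4. Hence d + f ≤ 7. But constraint 7 requires d + f = 9, and 9 > 7. Contradiction.

Unsatisfiable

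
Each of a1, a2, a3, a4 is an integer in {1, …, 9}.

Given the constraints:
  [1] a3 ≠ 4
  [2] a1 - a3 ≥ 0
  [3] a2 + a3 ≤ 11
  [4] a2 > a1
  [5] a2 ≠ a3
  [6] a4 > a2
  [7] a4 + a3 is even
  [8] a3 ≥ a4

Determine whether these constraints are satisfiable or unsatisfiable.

Constraints 2, 4, 6, and 8 give a1 < a2, a2 < a4, a4 ≤ a3, a3 ≤ a1. Chaining: a1 < a2 < a4 ≤ a3 ≤ a1, which forces a1 < a1 — impossible.

Unsatisfiable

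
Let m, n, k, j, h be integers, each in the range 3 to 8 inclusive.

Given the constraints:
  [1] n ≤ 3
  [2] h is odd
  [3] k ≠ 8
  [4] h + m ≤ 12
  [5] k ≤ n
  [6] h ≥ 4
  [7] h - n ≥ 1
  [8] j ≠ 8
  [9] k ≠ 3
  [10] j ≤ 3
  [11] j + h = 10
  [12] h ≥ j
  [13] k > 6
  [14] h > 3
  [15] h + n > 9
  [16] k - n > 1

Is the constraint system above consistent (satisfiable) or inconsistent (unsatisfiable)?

From constraint 13: k ≥ 7. From constraints 1 and 5: k ≤ n and n ≤ 3, so k ≤ 3. But 3 < 7, so no value of k works.

Unsatisfiable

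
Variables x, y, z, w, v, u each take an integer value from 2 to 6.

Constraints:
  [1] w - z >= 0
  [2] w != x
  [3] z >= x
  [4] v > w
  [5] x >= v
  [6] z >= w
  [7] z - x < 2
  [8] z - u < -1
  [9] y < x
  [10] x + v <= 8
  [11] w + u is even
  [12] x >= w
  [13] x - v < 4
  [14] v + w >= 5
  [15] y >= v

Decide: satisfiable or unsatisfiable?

Unsatisfiable

Constraints 1, 3, 4, 9, and 15 give x ≤ z, z ≤ w, w < v, v ≤ y, y < x. Chaining: x ≤ z ≤ w < v ≤ y < x, which forces x < x — impossible.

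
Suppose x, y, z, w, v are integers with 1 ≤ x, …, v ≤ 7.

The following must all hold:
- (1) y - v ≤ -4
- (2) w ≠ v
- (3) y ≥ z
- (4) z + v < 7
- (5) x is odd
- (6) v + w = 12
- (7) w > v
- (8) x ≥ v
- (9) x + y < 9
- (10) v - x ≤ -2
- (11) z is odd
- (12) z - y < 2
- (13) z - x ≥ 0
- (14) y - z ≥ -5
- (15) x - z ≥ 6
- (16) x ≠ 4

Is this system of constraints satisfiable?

Unsatisfiable

Constraints 1, 10, 13, and 14 give x − v ≥ 2, v − y ≥ 4, y − z ≥ -5, z − x ≥ 0.
Adding all 4 inequalities: the left sides telescope to 0, and the right sides sum to 2 + 4 + (-5) + 0 = 1. So 0 ≥ 1, which is false.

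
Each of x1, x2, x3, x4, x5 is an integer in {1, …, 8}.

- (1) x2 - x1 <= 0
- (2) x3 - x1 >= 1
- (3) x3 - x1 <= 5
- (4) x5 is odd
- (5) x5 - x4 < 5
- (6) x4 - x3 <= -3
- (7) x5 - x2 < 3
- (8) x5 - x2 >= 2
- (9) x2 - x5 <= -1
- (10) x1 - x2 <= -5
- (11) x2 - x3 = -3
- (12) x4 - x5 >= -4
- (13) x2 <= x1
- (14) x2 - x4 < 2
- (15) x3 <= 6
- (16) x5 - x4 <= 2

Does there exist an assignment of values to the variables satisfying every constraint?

Unsatisfiable

Constraints 3, 6, 9, 10, and 16 give x4 − x5 ≥ -2, x5 − x2 ≥ 1, x2 − x1 ≥ 5, x1 − x3 ≥ -5, x3 − x4 ≥ 3.
Adding all 5 inequalities: the left sides telescope to 0, and the right sides sum to (-2) + 1 + 5 + (-5) + 3 = 2. So 0 ≥ 2, which is false.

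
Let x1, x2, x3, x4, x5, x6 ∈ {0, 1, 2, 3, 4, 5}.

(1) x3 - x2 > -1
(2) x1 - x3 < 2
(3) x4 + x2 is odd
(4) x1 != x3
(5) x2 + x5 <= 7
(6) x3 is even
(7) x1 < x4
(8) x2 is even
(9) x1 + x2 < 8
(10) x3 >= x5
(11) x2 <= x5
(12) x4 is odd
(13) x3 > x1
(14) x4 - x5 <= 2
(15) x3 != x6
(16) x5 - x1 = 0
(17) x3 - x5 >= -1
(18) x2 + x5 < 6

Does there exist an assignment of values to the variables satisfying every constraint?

Satisfiable

One satisfying assignment is x1 = 3, x2 = 2, x3 = 4, x4 = 5, x5 = 3, x6 = 2.
For the less obvious constraints — constraint 1: x3 - x2 = 2; constraint 2: x1 - x3 = -1 — and the others hold by inspection.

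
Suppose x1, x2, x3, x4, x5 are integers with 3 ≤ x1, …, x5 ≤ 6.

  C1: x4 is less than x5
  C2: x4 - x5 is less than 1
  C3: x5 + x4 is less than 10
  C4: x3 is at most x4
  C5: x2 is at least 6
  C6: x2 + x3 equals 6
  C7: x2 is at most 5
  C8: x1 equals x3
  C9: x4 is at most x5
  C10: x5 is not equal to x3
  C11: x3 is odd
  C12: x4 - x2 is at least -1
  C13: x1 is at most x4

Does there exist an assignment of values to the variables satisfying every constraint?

Unsatisfiable

From constraint 5: x2 ≥ 6. From constraint 7: x2 ≤ 5. But 5 < 6, so no value of x2 works.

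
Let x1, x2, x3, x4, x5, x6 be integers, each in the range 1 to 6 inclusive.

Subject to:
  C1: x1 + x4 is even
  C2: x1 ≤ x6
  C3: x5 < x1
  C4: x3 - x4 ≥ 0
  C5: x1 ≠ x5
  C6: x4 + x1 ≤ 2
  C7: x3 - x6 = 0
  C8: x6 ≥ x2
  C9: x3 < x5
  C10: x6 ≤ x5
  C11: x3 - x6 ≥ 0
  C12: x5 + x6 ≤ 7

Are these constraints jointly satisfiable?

Constraints 2, 3, 9, and 11 give x6 ≤ x3, x3 < x5, x5 < x1, x1 ≤ x6. Chaining: x6 ≤ x3 < x5 < x1 ≤ x6, which forces x6 < x6 — impossible.

Unsatisfiable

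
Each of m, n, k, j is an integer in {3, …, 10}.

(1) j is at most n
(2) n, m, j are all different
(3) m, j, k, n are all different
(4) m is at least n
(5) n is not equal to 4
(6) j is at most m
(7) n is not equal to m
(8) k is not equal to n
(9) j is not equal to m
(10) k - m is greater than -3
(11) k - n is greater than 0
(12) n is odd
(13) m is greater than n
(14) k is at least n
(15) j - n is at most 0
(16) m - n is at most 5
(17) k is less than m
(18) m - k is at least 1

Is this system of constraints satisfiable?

Satisfiable

Try m = 8, n = 5, k = 6, j = 4.
Check constraint 10: k - m = -2; constraint 11: k - n = 1; constraint 15: j - n = -1. The remaining constraints are straightforward to verify.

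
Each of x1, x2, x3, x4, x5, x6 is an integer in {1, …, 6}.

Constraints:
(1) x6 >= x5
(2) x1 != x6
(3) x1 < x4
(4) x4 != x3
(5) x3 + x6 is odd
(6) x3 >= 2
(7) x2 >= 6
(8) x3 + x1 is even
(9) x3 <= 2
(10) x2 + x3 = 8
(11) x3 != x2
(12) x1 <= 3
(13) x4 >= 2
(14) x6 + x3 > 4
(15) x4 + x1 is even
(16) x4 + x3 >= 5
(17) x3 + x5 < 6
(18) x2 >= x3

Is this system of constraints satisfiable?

Satisfiable

Try x1 = 2, x2 = 6, x3 = 2, x4 = 4, x5 = 1, x6 = 5.
Check constraint 10: x2 + x3 = 8; constraint 14: x6 + x3 = 7; constraint 16: x4 + x3 = 6. The remaining constraints are straightforward to verify.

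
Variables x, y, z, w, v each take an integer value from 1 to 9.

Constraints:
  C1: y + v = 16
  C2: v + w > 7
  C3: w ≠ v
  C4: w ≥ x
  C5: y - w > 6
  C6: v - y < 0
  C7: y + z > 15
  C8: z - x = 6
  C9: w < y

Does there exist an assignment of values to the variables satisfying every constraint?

Setting (x, y, z, w, v) = (1, 9, 7, 1, 7) satisfies everything: constraint 1: y + v = 16; constraint 2: v + w = 8; constraint 5: y - w = 8, and the others follow.

Satisfiable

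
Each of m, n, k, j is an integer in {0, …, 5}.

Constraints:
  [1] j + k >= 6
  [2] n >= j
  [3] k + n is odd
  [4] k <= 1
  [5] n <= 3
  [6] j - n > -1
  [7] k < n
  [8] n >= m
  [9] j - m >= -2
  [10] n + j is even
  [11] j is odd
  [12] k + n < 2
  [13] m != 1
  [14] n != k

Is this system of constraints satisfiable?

From constraints 2 and 5: j ≤ n ≤ 3. From constraint 4: k ≤ 1. Hence j + k ≤ 4. But constraint 1 requires j + k ≥ 6, and 6 > 4. Contradiction.

Unsatisfiable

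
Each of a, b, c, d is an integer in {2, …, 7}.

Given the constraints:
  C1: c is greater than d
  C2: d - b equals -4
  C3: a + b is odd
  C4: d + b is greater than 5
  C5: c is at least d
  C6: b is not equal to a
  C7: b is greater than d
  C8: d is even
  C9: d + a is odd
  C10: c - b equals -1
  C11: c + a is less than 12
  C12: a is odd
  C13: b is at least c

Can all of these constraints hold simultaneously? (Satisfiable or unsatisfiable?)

Take a = 5, b = 6, c = 5, d = 2. Then constraint 2: d - b = -4; constraint 4: d + b = 8, and every other listed constraint is also met.

Satisfiable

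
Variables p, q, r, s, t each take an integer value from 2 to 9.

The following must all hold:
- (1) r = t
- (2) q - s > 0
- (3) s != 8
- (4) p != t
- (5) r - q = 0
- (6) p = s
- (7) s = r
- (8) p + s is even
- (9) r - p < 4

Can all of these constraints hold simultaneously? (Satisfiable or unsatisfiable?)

Unsatisfiable

From constraints 1, 6, and 7, p = s = r = t, so p = t. But constraint 4 says p ≠ t. Contradiction.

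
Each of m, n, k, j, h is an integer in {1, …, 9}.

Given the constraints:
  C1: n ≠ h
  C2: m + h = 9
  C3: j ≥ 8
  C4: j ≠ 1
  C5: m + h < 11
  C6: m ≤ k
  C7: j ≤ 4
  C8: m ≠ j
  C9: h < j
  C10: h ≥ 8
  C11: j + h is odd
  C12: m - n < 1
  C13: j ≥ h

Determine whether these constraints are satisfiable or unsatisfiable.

Unsatisfiable

From constraint 10: h ≥ 8. From constraints 7 and 13: h ≤ j and j ≤ 4, so h ≤ 4. But 4 < 8, so no value of h works.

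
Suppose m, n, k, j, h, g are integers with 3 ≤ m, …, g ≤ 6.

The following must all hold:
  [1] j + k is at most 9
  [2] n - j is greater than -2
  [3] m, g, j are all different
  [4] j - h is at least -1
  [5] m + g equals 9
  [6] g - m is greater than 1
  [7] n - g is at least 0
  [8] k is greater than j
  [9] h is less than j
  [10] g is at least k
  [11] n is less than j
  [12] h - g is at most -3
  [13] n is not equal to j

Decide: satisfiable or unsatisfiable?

Unsatisfiable

Constraints 7, 8, 10, and 11 give k ≤ g, g ≤ n, n < j, j < k. Chaining: k ≤ g ≤ n < j < k, which forces k < k — impossible.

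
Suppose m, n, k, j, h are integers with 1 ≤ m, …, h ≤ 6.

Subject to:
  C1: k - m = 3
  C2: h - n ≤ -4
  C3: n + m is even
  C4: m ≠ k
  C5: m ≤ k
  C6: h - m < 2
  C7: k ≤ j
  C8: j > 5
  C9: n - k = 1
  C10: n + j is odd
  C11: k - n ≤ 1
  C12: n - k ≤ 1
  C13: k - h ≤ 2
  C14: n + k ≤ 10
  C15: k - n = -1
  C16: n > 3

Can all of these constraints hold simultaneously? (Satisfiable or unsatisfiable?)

Unsatisfiable

Constraints 2, 12, and 13 give k − n ≥ -1, n − h ≥ 4, h − k ≥ -2.
Adding all 3 inequalities: the left sides telescope to 0, and the right sides sum to (-1) + 4 + (-2) = 1. So 0 ≥ 1, which is false.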